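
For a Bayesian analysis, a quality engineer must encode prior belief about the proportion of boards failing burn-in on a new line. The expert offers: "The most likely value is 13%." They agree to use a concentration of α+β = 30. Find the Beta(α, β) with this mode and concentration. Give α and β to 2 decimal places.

α = 4.64, β = 25.36

For α,β > 1 the Beta mode is (α−1)/(α+β−2). With α+β = 30, the mode is (α−1)/28.
Set (α−1)/28 = 0.13 → α = 1 + 0.13·28 = 4.64.
β = 30 − α = 25.36.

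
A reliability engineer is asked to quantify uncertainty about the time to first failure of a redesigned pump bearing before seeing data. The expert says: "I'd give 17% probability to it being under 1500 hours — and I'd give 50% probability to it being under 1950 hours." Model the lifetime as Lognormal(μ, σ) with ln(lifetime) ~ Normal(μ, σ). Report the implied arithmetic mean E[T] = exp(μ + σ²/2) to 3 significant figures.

If T ~ Lognormal(μ,σ) then ln T ~ Normal(μ,σ), so the p-quantile of ln T is μ + z_p·σ.
ln(1500) = 7.313 and ln(1950) = 7.576; z_{0.17} = -0.9542, z_{0.5} = 0.
σ = (7.576 − 7.313)/(0 − (-0.9542)) = 0.275.
μ = 7.313 − (-0.9542)·0.275 = 7.576.
E[T] = exp(μ + σ²/2) = exp(7.576 + 0.0378) = 2030 hours.

E[T] ≈ 2030 hours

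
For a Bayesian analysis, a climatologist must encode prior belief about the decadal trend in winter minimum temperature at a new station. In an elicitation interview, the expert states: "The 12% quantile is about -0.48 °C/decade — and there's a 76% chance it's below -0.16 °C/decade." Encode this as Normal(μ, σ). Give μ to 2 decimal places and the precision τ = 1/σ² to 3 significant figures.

The p-quantile of Normal(μ,σ) is μ + z_p·σ, with z_{0.12} = -1.175 and z_{0.76} = 0.7063.
Eliminate σ: μ = (z₂·x₁ − z₁·x₂)/(z₂ − z₁) = (0.7063·-0.48 − (-1.175)·-0.16)/1.881 = -0.28.
Then σ = (x₂ − x₁)/(z₂ − z₁) = (-0.16 − -0.48)/1.881 = 0.17.
Precision τ = 1/σ² = 1/0.1701² = 34.6.

μ = -0.28, τ = 34.6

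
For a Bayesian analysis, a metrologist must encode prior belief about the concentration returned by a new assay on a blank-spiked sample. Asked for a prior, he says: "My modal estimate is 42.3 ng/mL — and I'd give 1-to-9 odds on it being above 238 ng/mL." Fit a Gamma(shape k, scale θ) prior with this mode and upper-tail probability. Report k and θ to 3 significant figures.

Gamma(k,θ) with k>1 has mode (k−1)θ, so θ = 42.3/(k−1).
Need P(X < 238) = 0.9 with θ tied to k this way. Start at k = 2, θ = 42.3: P(X<238) ≈ 0.976.
Too high — lower k to spread out. Iterating converges to k ≈ 1.58.
Then θ = 42.3/(1.58−1) ≈ 73.3.

k ≈ 1.58, θ ≈ 73.3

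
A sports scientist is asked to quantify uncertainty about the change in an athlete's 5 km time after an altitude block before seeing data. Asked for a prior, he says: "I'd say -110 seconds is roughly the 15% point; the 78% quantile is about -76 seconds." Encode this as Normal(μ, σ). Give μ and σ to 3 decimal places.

For Normal(μ,σ), the p-quantile is μ + z_p·σ. Here z_{0.15} = -1.036, z_{0.78} = 0.7722.
So -110 = μ − 1.036σ and -76 = μ + 0.7722σ.
Subtracting: σ = (-76 − -110)/(0.7722 − (-1.036)) = 18.799.
Then μ = -110 − (-1.036)·18.799 = -90.516.

μ = -90.516, σ = 18.799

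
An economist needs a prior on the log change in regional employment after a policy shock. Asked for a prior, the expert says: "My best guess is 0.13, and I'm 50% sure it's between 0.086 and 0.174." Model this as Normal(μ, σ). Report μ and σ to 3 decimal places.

μ = 0.130, σ = 0.065

A symmetric 50% interval runs μ ± z·σ with z = 0.6745.
Half-width = 0.044, so σ = 0.044/0.6745 = 0.065.
μ is the stated best guess, 0.130.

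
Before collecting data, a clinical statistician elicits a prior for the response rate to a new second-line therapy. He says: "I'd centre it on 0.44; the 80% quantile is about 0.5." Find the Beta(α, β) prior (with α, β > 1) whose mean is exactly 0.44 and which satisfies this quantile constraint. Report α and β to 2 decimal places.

With mean 0.44 fixed, write α = 0.44s, β = 0.56s where s = α+β.
Need P(θ < 0.5) = 0.8 under Beta(0.44s, 0.56s). Normal approximation: (q−m)/√(m(1−m)/s) ≈ z_{0.8} = 0.842, so s ≈ 0.44·0.56·(0.842)²/(0.5−0.44)² = 48.5.
At s = 48.5: P(θ<0.5) ≈ 0.801. Adjusting to match 0.8 gives s ≈ 48.22.
So α = 0.44·48.22 ≈ 21.22, β = 0.56·48.22 ≈ 27.01.

α ≈ 21.22, β ≈ 27.01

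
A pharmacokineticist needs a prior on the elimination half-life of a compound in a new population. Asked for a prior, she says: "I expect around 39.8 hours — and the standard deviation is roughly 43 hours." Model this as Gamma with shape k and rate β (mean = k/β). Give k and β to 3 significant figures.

For Gamma(k, rate β): mean = k/β, variance = k/β², so CV = 1/√k.
CV = SD/mean = 43/39.8 = 1.08, hence k = 1/CV² = 0.857.
Then β = k/mean = 0.857/39.8 = 0.0215.

k ≈ 0.857, β ≈ 0.0215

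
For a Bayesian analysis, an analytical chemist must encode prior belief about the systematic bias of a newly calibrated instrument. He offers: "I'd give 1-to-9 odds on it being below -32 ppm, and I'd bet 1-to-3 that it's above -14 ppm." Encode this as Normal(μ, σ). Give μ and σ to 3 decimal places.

For Normal(μ,σ), the p-quantile is μ + z_p·σ. Here z_{0.1} = -1.282, z_{0.75} = 0.6745.
So -32 = μ − 1.282σ and -14 = μ + 0.6745σ.
Subtracting: σ = (-14 − -32)/(0.6745 − (-1.282)) = 9.202.
Then μ = -32 − (-1.282)·9.202 = -20.207.

μ = -20.207, σ = 9.202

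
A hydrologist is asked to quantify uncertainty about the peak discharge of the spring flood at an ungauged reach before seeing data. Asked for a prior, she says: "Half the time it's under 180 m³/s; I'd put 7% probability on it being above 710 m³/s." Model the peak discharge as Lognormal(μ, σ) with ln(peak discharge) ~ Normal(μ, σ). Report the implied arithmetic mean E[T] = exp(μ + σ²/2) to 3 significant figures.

If T ~ Lognormal(μ,σ) then ln T ~ Normal(μ,σ), so the p-quantile of ln T is μ + z_p·σ.
ln(180) = 5.193 and ln(710) = 6.565; z_{0.5} = 0, z_{0.93} = 1.476.
σ = (6.565 − 5.193)/(1.476 − (0)) = 0.930.
μ = 5.193 − (0)·0.930 = 5.193.
E[T] = exp(μ + σ²/2) = exp(5.193 + 0.4323) = 277 m³/s.

E[T] ≈ 277 m³/s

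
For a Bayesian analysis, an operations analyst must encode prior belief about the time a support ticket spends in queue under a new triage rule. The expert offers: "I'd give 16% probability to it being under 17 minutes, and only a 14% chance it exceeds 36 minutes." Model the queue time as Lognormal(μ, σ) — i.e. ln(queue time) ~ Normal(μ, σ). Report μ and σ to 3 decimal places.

μ ≈ 3.193, σ ≈ 0.362

If T ~ Lognormal(μ,σ) then ln T ~ Normal(μ,σ), so the p-quantile of ln T is μ + z_p·σ.
ln(17) = 2.833 and ln(36) = 3.584; z_{0.16} = -0.9945, z_{0.86} = 1.08.
σ = (3.584 − 2.833)/(1.08 − (-0.9945)) = 0.362.
μ = 2.833 − (-0.9945)·0.362 = 3.193.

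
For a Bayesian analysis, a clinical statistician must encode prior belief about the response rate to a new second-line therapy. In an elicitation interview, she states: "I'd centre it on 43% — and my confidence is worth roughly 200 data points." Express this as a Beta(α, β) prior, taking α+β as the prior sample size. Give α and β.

α = 86, β = 114

Under the effective-sample-size interpretation, Beta(α, β) has prior mean α/(α+β) and prior sample size α+β.
So α+β = 200 and α/(α+β) = 0.43, giving α = 0.43·200 = 86 and β = 200 − 86 = 114.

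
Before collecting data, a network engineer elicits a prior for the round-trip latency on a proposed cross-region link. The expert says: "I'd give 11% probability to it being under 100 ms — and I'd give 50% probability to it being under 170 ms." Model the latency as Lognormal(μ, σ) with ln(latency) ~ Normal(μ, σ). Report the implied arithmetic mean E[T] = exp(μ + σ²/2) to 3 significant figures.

E[T] ≈ 187 ms

If T ~ Lognormal(μ,σ) then ln T ~ Normal(μ,σ), so the p-quantile of ln T is μ + z_p·σ.
ln(100) = 4.605 and ln(170) = 5.136; z_{0.11} = -1.227, z_{0.5} = 0.
σ = (5.136 − 4.605)/(0 − (-1.227)) = 0.433.
μ = 4.605 − (-1.227)·0.433 = 5.136.
E[T] = exp(μ + σ²/2) = exp(5.136 + 0.0936) = 187 ms.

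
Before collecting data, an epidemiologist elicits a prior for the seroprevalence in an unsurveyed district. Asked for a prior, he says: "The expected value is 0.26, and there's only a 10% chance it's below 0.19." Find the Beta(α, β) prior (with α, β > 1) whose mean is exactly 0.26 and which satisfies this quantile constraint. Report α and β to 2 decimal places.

With mean 0.26 fixed, write α = 0.26s, β = 0.74s where s = α+β.
Need P(θ < 0.19) = 0.1 under Beta(0.26s, 0.74s). Normal approximation: (q−m)/√(m(1−m)/s) ≈ z_{0.1} = -1.28, so s ≈ 0.26·0.74·(-1.28)²/(0.19−0.26)² = 64.5.
At s = 64.5: P(θ<0.19) ≈ 0.093. Adjusting to match 0.1 gives s ≈ 60.72.
So α = 0.26·60.72 ≈ 15.79, β = 0.74·60.72 ≈ 44.93.

α ≈ 15.79, β ≈ 44.93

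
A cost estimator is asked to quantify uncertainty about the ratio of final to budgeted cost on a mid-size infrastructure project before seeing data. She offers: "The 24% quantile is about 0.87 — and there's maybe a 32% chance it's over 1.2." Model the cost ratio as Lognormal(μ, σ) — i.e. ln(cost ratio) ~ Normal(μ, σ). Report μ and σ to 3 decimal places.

If T ~ Lognormal(μ,σ) then ln T ~ Normal(μ,σ), so the p-quantile of ln T is μ + z_p·σ.
ln(0.87) = -0.1393 and ln(1.2) = 0.1823; z_{0.24} = -0.7063, z_{0.68} = 0.4677.
σ = (0.1823 − -0.1393)/(0.4677 − (-0.7063)) = 0.274.
μ = -0.1393 − (-0.7063)·0.274 = 0.054.

μ ≈ 0.054, σ ≈ 0.274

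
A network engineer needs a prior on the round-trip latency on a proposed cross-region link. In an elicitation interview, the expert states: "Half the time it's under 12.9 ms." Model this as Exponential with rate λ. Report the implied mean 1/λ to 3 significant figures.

mean ≈ 18.6 ms

Exponential median = ln 2 / λ, so λ = ln 2 / 12.9 = 0.0537.
Mean = 1/λ = 18.6 ms.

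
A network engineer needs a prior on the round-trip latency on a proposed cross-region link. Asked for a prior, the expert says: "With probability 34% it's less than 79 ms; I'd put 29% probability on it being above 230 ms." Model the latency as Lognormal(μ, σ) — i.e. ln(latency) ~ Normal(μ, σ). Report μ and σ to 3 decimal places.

If T ~ Lognormal(μ,σ) then ln T ~ Normal(μ,σ), so the p-quantile of ln T is μ + z_p·σ.
ln(79) = 4.369 and ln(230) = 5.438; z_{0.34} = -0.4125, z_{0.71} = 0.5534.
σ = (5.438 − 4.369)/(0.5534 − (-0.4125)) = 1.106.
μ = 4.369 − (-0.4125)·1.106 = 4.826.

μ ≈ 4.826, σ ≈ 1.106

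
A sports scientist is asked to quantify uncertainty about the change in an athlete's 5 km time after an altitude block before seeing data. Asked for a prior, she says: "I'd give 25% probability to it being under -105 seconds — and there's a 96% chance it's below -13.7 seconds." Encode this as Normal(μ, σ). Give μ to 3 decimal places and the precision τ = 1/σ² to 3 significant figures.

μ = -79.608, τ = 0.000706

The p-quantile of Normal(μ,σ) is μ + z_p·σ, with z_{0.25} = -0.6745 and z_{0.96} = 1.751.
Eliminate σ: μ = (z₂·x₁ − z₁·x₂)/(z₂ − z₁) = (1.751·-105 − (-0.6745)·-13.7)/2.425 = -79.608.
Then σ = (x₂ − x₁)/(z₂ − z₁) = (-13.7 − -105)/2.425 = 37.647.
Precision τ = 1/σ² = 1/37.65² = 0.000706.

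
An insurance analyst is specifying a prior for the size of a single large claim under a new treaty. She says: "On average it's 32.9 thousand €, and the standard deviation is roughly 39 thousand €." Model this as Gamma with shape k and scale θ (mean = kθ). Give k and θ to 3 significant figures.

k ≈ 0.712, θ ≈ 46.2

For Gamma(k, scale θ): mean = kθ, variance = kθ², so CV = 1/√k.
CV = SD/mean = 39/32.9 = 1.185, hence k = 1/CV² = 0.712.
Then θ = mean/k = 32.9/0.712 = 46.2.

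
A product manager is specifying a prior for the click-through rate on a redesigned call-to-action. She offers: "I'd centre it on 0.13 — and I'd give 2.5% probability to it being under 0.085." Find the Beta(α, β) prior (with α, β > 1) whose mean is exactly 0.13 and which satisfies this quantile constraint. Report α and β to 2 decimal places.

α ≈ 23.32, β ≈ 156.10

With mean 0.13 fixed, write α = 0.13s, β = 0.87s where s = α+β.
Need P(θ < 0.085) = 0.025 under Beta(0.13s, 0.87s). Normal approximation: (q−m)/√(m(1−m)/s) ≈ z_{0.025} = -1.96, so s ≈ 0.13·0.87·(-1.96)²/(0.085−0.13)² = 214.6.
At s = 214.6: P(θ<0.085) ≈ 0.016. Adjusting to match 0.025 gives s ≈ 179.42.
So α = 0.13·179.42 ≈ 23.32, β = 0.87·179.42 ≈ 156.10.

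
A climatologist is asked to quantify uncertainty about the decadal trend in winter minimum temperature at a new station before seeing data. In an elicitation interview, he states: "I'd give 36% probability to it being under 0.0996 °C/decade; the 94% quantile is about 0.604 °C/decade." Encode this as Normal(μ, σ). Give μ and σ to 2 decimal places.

The p-quantile of Normal(μ,σ) is μ + z_p·σ, with z_{0.36} = -0.3585 and z_{0.94} = 1.555.
Eliminate σ: μ = (z₂·x₁ − z₁·x₂)/(z₂ − z₁) = (1.555·0.0996 − (-0.3585)·0.604)/1.913 = 0.19.
Then σ = (x₂ − x₁)/(z₂ − z₁) = (0.604 − 0.0996)/1.913 = 0.26.

μ = 0.19, σ = 0.26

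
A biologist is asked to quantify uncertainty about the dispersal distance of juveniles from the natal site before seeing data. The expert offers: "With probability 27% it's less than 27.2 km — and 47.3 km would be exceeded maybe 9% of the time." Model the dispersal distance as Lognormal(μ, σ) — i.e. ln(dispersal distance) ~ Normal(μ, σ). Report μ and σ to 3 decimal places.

μ ≈ 3.477, σ ≈ 0.283

If T ~ Lognormal(μ,σ) then ln T ~ Normal(μ,σ), so the p-quantile of ln T is μ + z_p·σ.
ln(27.2) = 3.303 and ln(47.3) = 3.857; z_{0.27} = -0.6128, z_{0.91} = 1.341.
σ = (3.857 − 3.303)/(1.341 − (-0.6128)) = 0.283.
μ = 3.303 − (-0.6128)·0.283 = 3.477.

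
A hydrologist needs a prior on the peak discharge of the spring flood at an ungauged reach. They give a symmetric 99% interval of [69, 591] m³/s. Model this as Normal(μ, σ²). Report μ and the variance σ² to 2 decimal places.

A symmetric 99% interval runs μ ± z·σ with z = 2.576.
Half-width = 261, so σ = 261/2.576 = 101.327 and σ² = 10267.08.
μ is the interval midpoint, 330.00.

μ = 330.00, σ² = 10267.08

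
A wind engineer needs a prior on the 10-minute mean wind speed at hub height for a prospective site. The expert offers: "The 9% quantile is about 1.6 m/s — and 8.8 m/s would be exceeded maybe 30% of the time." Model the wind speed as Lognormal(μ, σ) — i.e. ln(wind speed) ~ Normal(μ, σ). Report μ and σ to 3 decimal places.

If T ~ Lognormal(μ,σ) then ln T ~ Normal(μ,σ), so the p-quantile of ln T is μ + z_p·σ.
ln(1.6) = 0.47 and ln(8.8) = 2.175; z_{0.09} = -1.341, z_{0.7} = 0.5244.
σ = (2.175 − 0.47)/(0.5244 − (-1.341)) = 0.914.
μ = 0.47 − (-1.341)·0.914 = 1.695.

μ ≈ 1.695, σ ≈ 0.914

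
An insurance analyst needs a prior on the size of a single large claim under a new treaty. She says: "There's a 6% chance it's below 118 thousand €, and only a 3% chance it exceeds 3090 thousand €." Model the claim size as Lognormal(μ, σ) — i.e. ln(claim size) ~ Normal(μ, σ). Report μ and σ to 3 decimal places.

μ ≈ 6.248, σ ≈ 0.950

If T ~ Lognormal(μ,σ) then ln T ~ Normal(μ,σ), so the p-quantile of ln T is μ + z_p·σ.
ln(118) = 4.771 and ln(3090) = 8.036; z_{0.06} = -1.555, z_{0.97} = 1.881.
σ = (8.036 − 4.771)/(1.881 − (-1.555)) = 0.950.
μ = 4.771 − (-1.555)·0.950 = 6.248.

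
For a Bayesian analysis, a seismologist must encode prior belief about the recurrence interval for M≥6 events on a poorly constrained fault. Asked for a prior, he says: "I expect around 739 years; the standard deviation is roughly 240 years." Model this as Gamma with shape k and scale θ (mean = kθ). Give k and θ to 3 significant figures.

k ≈ 9.48, θ ≈ 77.9

For Gamma(k, scale θ): mean = kθ, variance = kθ², so CV = 1/√k.
CV = SD/mean = 240/739 = 0.3248, hence k = 1/CV² = 9.48.
Then θ = mean/k = 739/9.48 = 77.9.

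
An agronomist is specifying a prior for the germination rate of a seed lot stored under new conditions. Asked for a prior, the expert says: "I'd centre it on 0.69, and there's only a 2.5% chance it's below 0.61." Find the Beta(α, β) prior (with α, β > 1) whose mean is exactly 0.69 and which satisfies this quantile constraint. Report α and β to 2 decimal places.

With mean 0.69 fixed, write α = 0.69s, β = 0.31s where s = α+β.
Need P(θ < 0.61) = 0.025 under Beta(0.69s, 0.31s). Normal approximation: (q−m)/√(m(1−m)/s) ≈ z_{0.025} = -1.96, so s ≈ 0.69·0.31·(-1.96)²/(0.61−0.69)² = 128.4.
At s = 128.4: P(θ<0.61) ≈ 0.028. Adjusting to match 0.025 gives s ≈ 135.79.
So α = 0.69·135.79 ≈ 93.69, β = 0.31·135.79 ≈ 42.09.

α ≈ 93.69, β ≈ 42.09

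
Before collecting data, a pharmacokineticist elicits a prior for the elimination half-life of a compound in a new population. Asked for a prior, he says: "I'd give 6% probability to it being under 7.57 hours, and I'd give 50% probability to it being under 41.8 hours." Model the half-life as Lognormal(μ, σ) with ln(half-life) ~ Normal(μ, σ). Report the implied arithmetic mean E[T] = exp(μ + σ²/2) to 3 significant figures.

E[T] ≈ 76.5 hours

If T ~ Lognormal(μ,σ) then ln T ~ Normal(μ,σ), so the p-quantile of ln T is μ + z_p·σ.
ln(7.57) = 2.024 and ln(41.8) = 3.733; z_{0.06} = -1.555, z_{0.5} = 0.
σ = (3.733 − 2.024)/(0 − (-1.555)) = 1.099.
μ = 2.024 − (-1.555)·1.099 = 3.733.
E[T] = exp(μ + σ²/2) = exp(3.733 + 0.6039) = 76.5 hours.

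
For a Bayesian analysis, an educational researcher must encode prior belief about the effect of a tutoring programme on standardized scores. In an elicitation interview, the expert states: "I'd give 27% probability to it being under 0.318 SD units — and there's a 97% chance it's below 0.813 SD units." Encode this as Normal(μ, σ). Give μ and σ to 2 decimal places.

The p-quantile of Normal(μ,σ) is μ + z_p·σ, with z_{0.27} = -0.6128 and z_{0.97} = 1.881.
Eliminate σ: μ = (z₂·x₁ − z₁·x₂)/(z₂ − z₁) = (1.881·0.318 − (-0.6128)·0.813)/2.494 = 0.44.
Then σ = (x₂ − x₁)/(z₂ − z₁) = (0.813 − 0.318)/2.494 = 0.20.

μ = 0.44, σ = 0.20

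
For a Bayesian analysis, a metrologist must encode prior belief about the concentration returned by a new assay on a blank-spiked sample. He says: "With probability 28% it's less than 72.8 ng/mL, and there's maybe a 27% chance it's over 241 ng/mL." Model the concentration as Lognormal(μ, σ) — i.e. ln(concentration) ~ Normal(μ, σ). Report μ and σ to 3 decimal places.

μ ≈ 4.871, σ ≈ 1.001

If T ~ Lognormal(μ,σ) then ln T ~ Normal(μ,σ), so the p-quantile of ln T is μ + z_p·σ.
ln(72.8) = 4.288 and ln(241) = 5.485; z_{0.28} = -0.5828, z_{0.73} = 0.6128.
σ = (5.485 − 4.288)/(0.6128 − (-0.5828)) = 1.001.
μ = 4.288 − (-0.5828)·1.001 = 4.871.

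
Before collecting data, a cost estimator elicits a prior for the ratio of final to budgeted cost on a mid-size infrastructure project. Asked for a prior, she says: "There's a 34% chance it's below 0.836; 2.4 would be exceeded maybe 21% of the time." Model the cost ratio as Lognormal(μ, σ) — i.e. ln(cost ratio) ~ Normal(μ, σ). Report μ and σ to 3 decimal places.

If T ~ Lognormal(μ,σ) then ln T ~ Normal(μ,σ), so the p-quantile of ln T is μ + z_p·σ.
ln(0.836) = -0.1791 and ln(2.4) = 0.8755; z_{0.34} = -0.4125, z_{0.79} = 0.8064.
σ = (0.8755 − -0.1791)/(0.8064 − (-0.4125)) = 0.865.
μ = -0.1791 − (-0.4125)·0.865 = 0.178.

μ ≈ 0.178, σ ≈ 0.865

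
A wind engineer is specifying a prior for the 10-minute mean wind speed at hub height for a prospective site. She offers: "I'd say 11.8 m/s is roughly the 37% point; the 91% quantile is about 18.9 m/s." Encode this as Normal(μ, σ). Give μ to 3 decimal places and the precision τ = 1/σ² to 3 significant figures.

For Normal(μ,σ), the p-quantile is μ + z_p·σ. Here z_{0.37} = -0.3319, z_{0.91} = 1.341.
So 11.8 = μ − 0.3319σ and 18.9 = μ + 1.341σ.
Subtracting: σ = (18.9 − 11.8)/(1.341 − (-0.3319)) = 4.245.
Then μ = 11.8 − (-0.3319)·4.245 = 13.209.
Precision τ = 1/σ² = 1/4.245² = 0.0555.

μ = 13.209, τ = 0.0555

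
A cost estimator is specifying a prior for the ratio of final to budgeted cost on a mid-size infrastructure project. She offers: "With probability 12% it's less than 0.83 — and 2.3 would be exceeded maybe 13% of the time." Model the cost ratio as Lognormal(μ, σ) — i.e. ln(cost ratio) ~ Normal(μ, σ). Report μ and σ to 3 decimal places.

If T ~ Lognormal(μ,σ) then ln T ~ Normal(μ,σ), so the p-quantile of ln T is μ + z_p·σ.
ln(0.83) = -0.1863 and ln(2.3) = 0.8329; z_{0.12} = -1.175, z_{0.87} = 1.126.
σ = (0.8329 − -0.1863)/(1.126 − (-1.175)) = 0.443.
μ = -0.1863 − (-1.175)·0.443 = 0.334.

μ ≈ 0.334, σ ≈ 0.443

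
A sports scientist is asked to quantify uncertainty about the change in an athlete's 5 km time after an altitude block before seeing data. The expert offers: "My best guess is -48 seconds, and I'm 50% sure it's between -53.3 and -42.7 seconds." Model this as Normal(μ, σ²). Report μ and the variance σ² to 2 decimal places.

A symmetric 50% interval runs μ ± z·σ with z = 0.6745.
Half-width = 5.3, so σ = 5.3/0.6745 = 7.858 and σ² = 61.74.
μ is the stated best guess, -48.00.

μ = -48.00, σ² = 61.74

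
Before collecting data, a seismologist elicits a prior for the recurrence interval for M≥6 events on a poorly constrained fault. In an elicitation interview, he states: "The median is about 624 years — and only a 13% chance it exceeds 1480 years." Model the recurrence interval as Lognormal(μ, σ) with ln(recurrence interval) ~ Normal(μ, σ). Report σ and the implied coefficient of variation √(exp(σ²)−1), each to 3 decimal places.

σ ≈ 0.767, CV ≈ 0.895

If T ~ Lognormal(μ,σ) then ln T ~ Normal(μ,σ), so the p-quantile of ln T is μ + z_p·σ.
ln(624) = 6.436 and ln(1480) = 7.3; z_{0.5} = 0, z_{0.87} = 1.126.
σ = (7.3 − 6.436)/(1.126 − (0)) = 0.767.
μ = 6.436 − (0)·0.767 = 6.436.
CV = √(exp(σ²)−1) = √(exp(0.5879)−1) = 0.895.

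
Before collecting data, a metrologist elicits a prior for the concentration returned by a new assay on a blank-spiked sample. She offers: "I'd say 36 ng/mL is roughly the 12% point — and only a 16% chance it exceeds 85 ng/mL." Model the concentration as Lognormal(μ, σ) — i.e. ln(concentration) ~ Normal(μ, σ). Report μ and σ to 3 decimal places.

μ ≈ 4.049, σ ≈ 0.396

If T ~ Lognormal(μ,σ) then ln T ~ Normal(μ,σ), so the p-quantile of ln T is μ + z_p·σ.
ln(36) = 3.584 and ln(85) = 4.443; z_{0.12} = -1.175, z_{0.84} = 0.9945.
σ = (4.443 − 3.584)/(0.9945 − (-1.175)) = 0.396.
μ = 3.584 − (-1.175)·0.396 = 4.049.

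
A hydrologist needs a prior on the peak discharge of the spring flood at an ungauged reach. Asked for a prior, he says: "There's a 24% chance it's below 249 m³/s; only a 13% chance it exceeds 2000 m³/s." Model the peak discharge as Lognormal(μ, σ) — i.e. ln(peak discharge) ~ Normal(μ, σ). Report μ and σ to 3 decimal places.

μ ≈ 6.320, σ ≈ 1.137

If T ~ Lognormal(μ,σ) then ln T ~ Normal(μ,σ), so the p-quantile of ln T is μ + z_p·σ.
ln(249) = 5.517 and ln(2000) = 7.601; z_{0.24} = -0.7063, z_{0.87} = 1.126.
σ = (7.601 − 5.517)/(1.126 − (-0.7063)) = 1.137.
μ = 5.517 − (-0.7063)·1.137 = 6.320.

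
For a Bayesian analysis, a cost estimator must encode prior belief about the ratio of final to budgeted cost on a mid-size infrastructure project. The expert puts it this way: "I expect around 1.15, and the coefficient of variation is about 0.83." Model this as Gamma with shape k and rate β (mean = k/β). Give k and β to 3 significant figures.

k ≈ 1.45, β ≈ 1.26

For Gamma(k, rate β): mean = k/β, variance = k/β², so CV = 1/√k.
CV = 0.83, hence k = 1/CV² = 1.45.
Then β = k/mean = 1.45/1.15 = 1.26.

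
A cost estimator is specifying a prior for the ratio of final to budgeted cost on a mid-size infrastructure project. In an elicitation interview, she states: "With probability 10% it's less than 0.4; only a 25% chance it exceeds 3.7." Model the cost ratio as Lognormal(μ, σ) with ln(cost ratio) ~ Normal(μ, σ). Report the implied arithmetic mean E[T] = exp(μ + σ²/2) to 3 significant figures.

E[T] ≈ 3.28

If T ~ Lognormal(μ,σ) then ln T ~ Normal(μ,σ), so the p-quantile of ln T is μ + z_p·σ.
ln(0.4) = -0.9163 and ln(3.7) = 1.308; z_{0.1} = -1.282, z_{0.75} = 0.6745.
σ = (1.308 − -0.9163)/(0.6745 − (-1.282)) = 1.137.
μ = -0.9163 − (-1.282)·1.137 = 0.541.
E[T] = exp(μ + σ²/2) = exp(0.541 + 0.6467) = 3.28.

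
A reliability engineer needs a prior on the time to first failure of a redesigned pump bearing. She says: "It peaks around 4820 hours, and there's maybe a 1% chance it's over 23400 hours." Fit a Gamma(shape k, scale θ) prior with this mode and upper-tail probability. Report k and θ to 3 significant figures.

k ≈ 2.58, θ ≈ 3040

Gamma(k,θ) with k>1 has mode (k−1)θ, so θ = 4820/(k−1).
Need P(X < 23400) = 0.99 with θ tied to k this way. Start at k = 2, θ = 4820: P(X<23400) ≈ 0.954.
Too low — raise k to concentrate. Iterating converges to k ≈ 2.58.
Then θ = 4820/(2.58−1) ≈ 3040.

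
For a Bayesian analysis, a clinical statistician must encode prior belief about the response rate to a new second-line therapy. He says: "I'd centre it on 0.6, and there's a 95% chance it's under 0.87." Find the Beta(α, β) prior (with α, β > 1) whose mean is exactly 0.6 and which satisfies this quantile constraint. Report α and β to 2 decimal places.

With mean 0.6 fixed, write α = 0.6s, β = 0.4s where s = α+β.
Need P(θ < 0.87) = 0.95 under Beta(0.6s, 0.4s). Normal approximation: (q−m)/√(m(1−m)/s) ≈ z_{0.95} = 1.64, so s ≈ 0.6·0.4·(1.64)²/(0.87−0.6)² = 8.9.
At s = 8.9: P(θ<0.87) ≈ 0.972. Adjusting to match 0.95 gives s ≈ 6.82.
So α = 0.6·6.82 ≈ 4.09, β = 0.4·6.82 ≈ 2.73.

α ≈ 4.09, β ≈ 2.73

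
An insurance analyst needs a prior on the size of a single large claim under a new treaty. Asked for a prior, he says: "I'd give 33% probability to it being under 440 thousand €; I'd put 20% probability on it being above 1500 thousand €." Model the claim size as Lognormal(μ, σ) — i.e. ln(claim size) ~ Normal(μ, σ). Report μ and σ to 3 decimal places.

μ ≈ 6.508, σ ≈ 0.957

If T ~ Lognormal(μ,σ) then ln T ~ Normal(μ,σ), so the p-quantile of ln T is μ + z_p·σ.
ln(440) = 6.087 and ln(1500) = 7.313; z_{0.33} = -0.4399, z_{0.8} = 0.8416.
σ = (7.313 − 6.087)/(0.8416 − (-0.4399)) = 0.957.
μ = 6.087 − (-0.4399)·0.957 = 6.508.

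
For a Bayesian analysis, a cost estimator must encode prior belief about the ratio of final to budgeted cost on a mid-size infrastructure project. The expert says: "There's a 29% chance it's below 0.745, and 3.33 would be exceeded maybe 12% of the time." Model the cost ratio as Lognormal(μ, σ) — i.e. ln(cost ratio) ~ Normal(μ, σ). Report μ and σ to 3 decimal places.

μ ≈ 0.185, σ ≈ 0.866

If T ~ Lognormal(μ,σ) then ln T ~ Normal(μ,σ), so the p-quantile of ln T is μ + z_p·σ.
ln(0.745) = -0.2944 and ln(3.33) = 1.203; z_{0.29} = -0.5534, z_{0.88} = 1.175.
σ = (1.203 − -0.2944)/(1.175 − (-0.5534)) = 0.866.
μ = -0.2944 − (-0.5534)·0.866 = 0.185.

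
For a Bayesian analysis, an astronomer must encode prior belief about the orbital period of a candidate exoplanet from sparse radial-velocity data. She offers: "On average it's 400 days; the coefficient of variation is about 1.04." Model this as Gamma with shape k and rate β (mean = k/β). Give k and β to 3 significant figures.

k ≈ 0.925, β ≈ 0.00231

For Gamma(k, rate β): mean = k/β, variance = k/β², so CV = 1/√k.
CV = 1.04, hence k = 1/CV² = 0.925.
Then β = k/mean = 0.925/400 = 0.00231.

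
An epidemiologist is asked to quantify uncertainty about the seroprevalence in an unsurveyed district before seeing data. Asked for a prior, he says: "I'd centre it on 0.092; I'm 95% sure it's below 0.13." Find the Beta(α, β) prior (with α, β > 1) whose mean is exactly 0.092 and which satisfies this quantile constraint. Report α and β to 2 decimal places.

With mean 0.092 fixed, write α = 0.092s, β = 0.908s where s = α+β.
Need P(θ < 0.13) = 0.95 under Beta(0.092s, 0.908s). Normal approximation: (q−m)/√(m(1−m)/s) ≈ z_{0.95} = 1.64, so s ≈ 0.092·0.908·(1.64)²/(0.13−0.092)² = 156.5.
At s = 156.5: P(θ<0.13) ≈ 0.940. Adjusting to match 0.95 gives s ≈ 177.70.
So α = 0.092·177.70 ≈ 16.35, β = 0.908·177.70 ≈ 161.35.

α ≈ 16.35, β ≈ 161.35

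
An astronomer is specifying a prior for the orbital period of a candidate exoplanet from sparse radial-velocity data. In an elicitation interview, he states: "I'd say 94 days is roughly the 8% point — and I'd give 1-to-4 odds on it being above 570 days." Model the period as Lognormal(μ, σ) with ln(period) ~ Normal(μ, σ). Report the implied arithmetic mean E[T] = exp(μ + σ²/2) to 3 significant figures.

If T ~ Lognormal(μ,σ) then ln T ~ Normal(μ,σ), so the p-quantile of ln T is μ + z_p·σ.
ln(94) = 4.543 and ln(570) = 6.346; z_{0.08} = -1.405, z_{0.8} = 0.8416.
σ = (6.346 − 4.543)/(0.8416 − (-1.405)) = 0.802.
μ = 4.543 − (-1.405)·0.802 = 5.670.
E[T] = exp(μ + σ²/2) = exp(5.670 + 0.3218) = 400 days.

E[T] ≈ 400 days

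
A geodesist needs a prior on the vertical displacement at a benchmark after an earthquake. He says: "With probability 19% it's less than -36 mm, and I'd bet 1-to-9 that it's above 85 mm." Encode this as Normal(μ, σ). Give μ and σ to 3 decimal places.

μ = 13.191, σ = 56.033

The p-quantile of Normal(μ,σ) is μ + z_p·σ, with z_{0.19} = -0.8779 and z_{0.9} = 1.282.
Eliminate σ: μ = (z₂·x₁ − z₁·x₂)/(z₂ − z₁) = (1.282·-36 − (-0.8779)·85)/2.159 = 13.191.
Then σ = (x₂ − x₁)/(z₂ − z₁) = (85 − -36)/2.159 = 56.033.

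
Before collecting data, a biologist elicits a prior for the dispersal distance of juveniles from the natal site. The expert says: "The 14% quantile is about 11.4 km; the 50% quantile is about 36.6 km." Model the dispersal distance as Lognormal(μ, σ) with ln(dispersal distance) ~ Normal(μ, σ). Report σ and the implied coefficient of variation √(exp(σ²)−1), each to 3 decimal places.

If T ~ Lognormal(μ,σ) then ln T ~ Normal(μ,σ), so the p-quantile of ln T is μ + z_p·σ.
ln(11.4) = 2.434 and ln(36.6) = 3.6; z_{0.14} = -1.08, z_{0.5} = 0.
σ = (3.6 − 2.434)/(0 − (-1.08)) = 1.080.
μ = 2.434 − (-1.08)·1.080 = 3.600.
CV = √(exp(σ²)−1) = √(exp(1.1658)−1) = 1.486.

σ ≈ 1.080, CV ≈ 1.486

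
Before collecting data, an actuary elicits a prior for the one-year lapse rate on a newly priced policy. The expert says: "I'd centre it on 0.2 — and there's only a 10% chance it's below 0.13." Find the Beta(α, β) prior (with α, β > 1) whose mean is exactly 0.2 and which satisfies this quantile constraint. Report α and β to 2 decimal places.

α ≈ 9.74, β ≈ 38.95

With mean 0.2 fixed, write α = 0.2s, β = 0.8s where s = α+β.
Need P(θ < 0.13) = 0.1 under Beta(0.2s, 0.8s). Normal approximation: (q−m)/√(m(1−m)/s) ≈ z_{0.1} = -1.28, so s ≈ 0.2·0.8·(-1.28)²/(0.13−0.2)² = 53.6.
At s = 53.6: P(θ<0.13) ≈ 0.088. Adjusting to match 0.1 gives s ≈ 48.68.
So α = 0.2·48.68 ≈ 9.74, β = 0.8·48.68 ≈ 38.95.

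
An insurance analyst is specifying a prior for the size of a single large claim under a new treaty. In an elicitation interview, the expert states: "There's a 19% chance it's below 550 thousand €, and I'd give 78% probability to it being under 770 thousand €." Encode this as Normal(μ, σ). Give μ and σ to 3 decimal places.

μ = 667.046, σ = 133.326

For Normal(μ,σ), the p-quantile is μ + z_p·σ. Here z_{0.19} = -0.8779, z_{0.78} = 0.7722.
So 550 = μ − 0.8779σ and 770 = μ + 0.7722σ.
Subtracting: σ = (770 − 550)/(0.7722 − (-0.8779)) = 133.326.
Then μ = 550 − (-0.8779)·133.326 = 667.046.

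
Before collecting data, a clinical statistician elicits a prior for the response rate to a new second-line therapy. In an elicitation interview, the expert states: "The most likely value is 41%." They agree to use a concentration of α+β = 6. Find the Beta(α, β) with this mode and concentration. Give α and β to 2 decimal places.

α = 2.64, β = 3.36

For α,β > 1 the Beta mode is (α−1)/(α+β−2). With α+β = 6, the mode is (α−1)/4.
Set (α−1)/4 = 0.41 → α = 1 + 0.41·4 = 2.64.
β = 6 − α = 3.36.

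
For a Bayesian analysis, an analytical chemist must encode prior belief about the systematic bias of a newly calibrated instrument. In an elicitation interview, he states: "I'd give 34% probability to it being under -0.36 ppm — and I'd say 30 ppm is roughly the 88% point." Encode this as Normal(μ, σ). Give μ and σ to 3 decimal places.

μ = 7.528, σ = 19.125

The p-quantile of Normal(μ,σ) is μ + z_p·σ, with z_{0.34} = -0.4125 and z_{0.88} = 1.175.
Eliminate σ: μ = (z₂·x₁ − z₁·x₂)/(z₂ − z₁) = (1.175·-0.36 − (-0.4125)·30)/1.587 = 7.528.
Then σ = (x₂ − x₁)/(z₂ − z₁) = (30 − -0.36)/1.587 = 19.125.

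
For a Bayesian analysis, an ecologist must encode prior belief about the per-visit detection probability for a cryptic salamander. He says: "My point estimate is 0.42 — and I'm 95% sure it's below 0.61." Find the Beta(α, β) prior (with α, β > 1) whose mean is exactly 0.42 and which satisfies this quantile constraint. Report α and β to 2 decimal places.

α ≈ 7.71, β ≈ 10.64

With mean 0.42 fixed, write α = 0.42s, β = 0.58s where s = α+β.
Need P(θ < 0.61) = 0.95 under Beta(0.42s, 0.58s). Normal approximation: (q−m)/√(m(1−m)/s) ≈ z_{0.95} = 1.64, so s ≈ 0.42·0.58·(1.64)²/(0.61−0.42)² = 18.3.
At s = 18.3: P(θ<0.61) ≈ 0.950. Adjusting to match 0.95 gives s ≈ 18.35.
So α = 0.42·18.35 ≈ 7.71, β = 0.58·18.35 ≈ 10.64.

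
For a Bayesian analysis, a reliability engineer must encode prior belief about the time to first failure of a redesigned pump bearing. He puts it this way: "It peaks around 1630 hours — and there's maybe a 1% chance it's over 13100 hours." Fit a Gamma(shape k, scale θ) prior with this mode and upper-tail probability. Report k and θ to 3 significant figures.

k ≈ 1.77, θ ≈ 2110

Gamma(k,θ) with k>1 has mode (k−1)θ, so θ = 1630/(k−1).
Need P(X < 13100) = 0.99 with θ tied to k this way. Start at k = 2, θ = 1630: P(X<13100) ≈ 0.997.
Too high — lower k to spread out. Iterating converges to k ≈ 1.77.
Then θ = 1630/(1.77−1) ≈ 2110.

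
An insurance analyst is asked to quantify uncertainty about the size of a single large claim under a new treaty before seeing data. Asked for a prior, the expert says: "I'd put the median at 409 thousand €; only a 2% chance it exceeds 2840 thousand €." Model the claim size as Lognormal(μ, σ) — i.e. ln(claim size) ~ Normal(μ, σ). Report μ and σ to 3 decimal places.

If T ~ Lognormal(μ,σ) then ln T ~ Normal(μ,σ), so the p-quantile of ln T is μ + z_p·σ.
ln(409) = 6.014 and ln(2840) = 7.952; z_{0.5} = 0, z_{0.98} = 2.054.
σ = (7.952 − 6.014)/(2.054 − (0)) = 0.944.
μ = 6.014 − (0)·0.944 = 6.014.

μ ≈ 6.014, σ ≈ 0.944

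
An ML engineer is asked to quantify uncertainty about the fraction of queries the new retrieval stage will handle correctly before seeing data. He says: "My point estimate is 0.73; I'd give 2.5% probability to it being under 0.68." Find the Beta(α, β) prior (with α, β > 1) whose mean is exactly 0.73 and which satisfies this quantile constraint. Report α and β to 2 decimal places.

α ≈ 232.52, β ≈ 86.00

With mean 0.73 fixed, write α = 0.73s, β = 0.27s where s = α+β.
Need P(θ < 0.68) = 0.025 under Beta(0.73s, 0.27s). Normal approximation: (q−m)/√(m(1−m)/s) ≈ z_{0.025} = -1.96, so s ≈ 0.73·0.27·(-1.96)²/(0.68−0.73)² = 302.9.
At s = 302.9: P(θ<0.68) ≈ 0.028. Adjusting to match 0.025 gives s ≈ 318.52.
So α = 0.73·318.52 ≈ 232.52, β = 0.27·318.52 ≈ 86.00.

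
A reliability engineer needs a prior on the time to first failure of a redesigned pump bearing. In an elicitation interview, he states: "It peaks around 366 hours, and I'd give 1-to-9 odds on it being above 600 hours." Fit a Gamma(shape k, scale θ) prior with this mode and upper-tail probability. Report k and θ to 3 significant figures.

k ≈ 8.71, θ ≈ 47.4

Gamma(k,θ) with k>1 has mode (k−1)θ, so θ = 366/(k−1).
Need P(X < 600) = 0.9 with θ tied to k this way. Start at k = 2, θ = 366: P(X<600) ≈ 0.488.
Too low — raise k to concentrate. Iterating converges to k ≈ 8.71.
Then θ = 366/(8.71−1) ≈ 47.4.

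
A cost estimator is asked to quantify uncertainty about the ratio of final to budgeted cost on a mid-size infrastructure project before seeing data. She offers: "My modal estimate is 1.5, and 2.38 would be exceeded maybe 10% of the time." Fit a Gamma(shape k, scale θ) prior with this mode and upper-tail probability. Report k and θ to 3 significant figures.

Gamma(k,θ) with k>1 has mode (k−1)θ, so θ = 1.5/(k−1).
Need P(X < 2.38) = 0.9 with θ tied to k this way. Start at k = 2, θ = 1.5: P(X<2.38) ≈ 0.471.
Too low — raise k to concentrate. Iterating converges to k ≈ 9.81.
Then θ = 1.5/(9.81−1) ≈ 0.17.

k ≈ 9.81, θ ≈ 0.17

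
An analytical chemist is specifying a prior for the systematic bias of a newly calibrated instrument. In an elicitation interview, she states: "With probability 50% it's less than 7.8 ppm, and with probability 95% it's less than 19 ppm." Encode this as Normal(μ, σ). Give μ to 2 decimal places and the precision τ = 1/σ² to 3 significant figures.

For Normal(μ,σ), the p-quantile is μ + z_p·σ. Here z_{0.5} = 0, z_{0.95} = 1.645.
So 7.8 = μ + 0σ and 19 = μ + 1.645σ.
Subtracting: σ = (19 − 7.8)/(1.645 − (0)) = 6.81.
Then μ = 7.8 − (0)·6.81 = 7.80.
Precision τ = 1/σ² = 1/6.809² = 0.0216.

μ = 7.80, τ = 0.0216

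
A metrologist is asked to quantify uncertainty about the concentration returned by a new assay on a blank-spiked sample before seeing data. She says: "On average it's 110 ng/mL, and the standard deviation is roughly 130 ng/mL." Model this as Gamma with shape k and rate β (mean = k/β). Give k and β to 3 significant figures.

k ≈ 0.716, β ≈ 0.00651

For Gamma(k, rate β): mean = k/β, variance = k/β², so CV = 1/√k.
CV = SD/mean = 130/110 = 1.182, hence k = 1/CV² = 0.716.
Then β = k/mean = 0.716/110 = 0.00651.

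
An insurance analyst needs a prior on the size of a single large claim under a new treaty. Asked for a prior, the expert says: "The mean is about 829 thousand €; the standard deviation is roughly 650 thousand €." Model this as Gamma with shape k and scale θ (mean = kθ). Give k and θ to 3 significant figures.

k ≈ 1.63, θ ≈ 510

For Gamma(k, scale θ): mean = kθ, variance = kθ², so CV = 1/√k.
CV = SD/mean = 650/829 = 0.7841, hence k = 1/CV² = 1.63.
Then θ = mean/k = 829/1.63 = 510.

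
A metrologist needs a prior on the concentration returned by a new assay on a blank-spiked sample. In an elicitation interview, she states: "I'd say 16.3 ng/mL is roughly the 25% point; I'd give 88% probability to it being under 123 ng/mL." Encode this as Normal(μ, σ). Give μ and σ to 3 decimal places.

μ = 55.213, σ = 57.692

For Normal(μ,σ), the p-quantile is μ + z_p·σ. Here z_{0.25} = -0.6745, z_{0.88} = 1.175.
So 16.3 = μ − 0.6745σ and 123 = μ + 1.175σ.
Subtracting: σ = (123 − 16.3)/(1.175 − (-0.6745)) = 57.692.
Then μ = 16.3 − (-0.6745)·57.692 = 55.213.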